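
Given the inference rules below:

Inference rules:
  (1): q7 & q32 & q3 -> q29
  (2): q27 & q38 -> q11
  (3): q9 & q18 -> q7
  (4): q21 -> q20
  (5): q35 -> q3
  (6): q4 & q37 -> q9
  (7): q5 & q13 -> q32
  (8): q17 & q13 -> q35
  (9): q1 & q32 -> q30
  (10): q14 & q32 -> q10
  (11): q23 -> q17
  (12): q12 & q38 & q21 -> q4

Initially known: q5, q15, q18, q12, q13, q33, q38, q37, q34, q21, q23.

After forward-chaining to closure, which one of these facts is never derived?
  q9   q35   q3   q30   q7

Round 1: (4) [q21 -> q20]; (7) [q5 & q13 -> q32]; (11) [q23 -> q17]; (12) [q12 & q38 & q21 -> q4]. New: q20, q32, q17, q4.
Round 2: (6) [q4 & q37 -> q9]; (8) [q17 & q13 -> q35]. New: q9, q35.
Round 3: (3) [q9 & q18 -> q7]; (5) [q35 -> q3]. New: q7, q3.
Round 4: (1) [q7 & q32 & q3 -> q29]. New: q29.
Derived: q7 (round 3), q3 (round 3), q35 (round 2), q9 (round 2). q30 never appears in any round.

q30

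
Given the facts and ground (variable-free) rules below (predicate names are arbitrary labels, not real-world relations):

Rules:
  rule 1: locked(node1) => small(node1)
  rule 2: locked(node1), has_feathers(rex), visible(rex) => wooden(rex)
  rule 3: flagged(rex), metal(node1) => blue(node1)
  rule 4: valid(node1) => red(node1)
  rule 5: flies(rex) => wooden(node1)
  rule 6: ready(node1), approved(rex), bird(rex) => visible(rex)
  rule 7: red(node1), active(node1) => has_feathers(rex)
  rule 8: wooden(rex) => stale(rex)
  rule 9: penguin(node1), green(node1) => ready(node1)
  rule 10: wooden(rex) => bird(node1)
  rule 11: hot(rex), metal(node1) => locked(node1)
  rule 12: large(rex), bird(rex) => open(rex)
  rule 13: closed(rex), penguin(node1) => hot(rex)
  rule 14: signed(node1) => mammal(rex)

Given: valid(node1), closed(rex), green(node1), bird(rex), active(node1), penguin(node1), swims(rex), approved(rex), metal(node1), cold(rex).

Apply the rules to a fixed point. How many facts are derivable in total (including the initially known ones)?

20

Round 1 — rule 4, rule 9, rule 13, derive red(node1), ready(node1), hot(rex).
Round 2 — rule 6, rule 7, rule 11, derive visible(rex), has_feathers(rex), locked(node1).
Round 3 — rule 1, rule 2, derive small(node1), wooden(rex).
Round 4 — rule 8, rule 10, derive stale(rex), bird(node1).
Closure: {active(node1), approved(rex), bird(node1), bird(rex), closed(rex), cold(rex), green(node1), has_feathers(rex), hot(rex), locked(node1), metal(node1), penguin(node1), ready(node1), red(node1), small(node1), stale(rex), swims(rex), valid(node1), visible(rex), wooden(rex)} — 20 facts.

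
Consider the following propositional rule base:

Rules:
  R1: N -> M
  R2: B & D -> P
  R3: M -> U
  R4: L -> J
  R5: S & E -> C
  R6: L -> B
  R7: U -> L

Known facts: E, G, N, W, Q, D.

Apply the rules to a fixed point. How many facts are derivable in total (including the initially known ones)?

12

Round 1 fires R1, giving M.
Round 2 fires R3, giving U.
Round 3 fires R7, giving L.
Round 4 fires R4, R6, giving J, B.
Round 5 fires R2, giving P.
Closure: {B, D, E, G, J, L, M, N, P, Q, U, W} — 12 facts.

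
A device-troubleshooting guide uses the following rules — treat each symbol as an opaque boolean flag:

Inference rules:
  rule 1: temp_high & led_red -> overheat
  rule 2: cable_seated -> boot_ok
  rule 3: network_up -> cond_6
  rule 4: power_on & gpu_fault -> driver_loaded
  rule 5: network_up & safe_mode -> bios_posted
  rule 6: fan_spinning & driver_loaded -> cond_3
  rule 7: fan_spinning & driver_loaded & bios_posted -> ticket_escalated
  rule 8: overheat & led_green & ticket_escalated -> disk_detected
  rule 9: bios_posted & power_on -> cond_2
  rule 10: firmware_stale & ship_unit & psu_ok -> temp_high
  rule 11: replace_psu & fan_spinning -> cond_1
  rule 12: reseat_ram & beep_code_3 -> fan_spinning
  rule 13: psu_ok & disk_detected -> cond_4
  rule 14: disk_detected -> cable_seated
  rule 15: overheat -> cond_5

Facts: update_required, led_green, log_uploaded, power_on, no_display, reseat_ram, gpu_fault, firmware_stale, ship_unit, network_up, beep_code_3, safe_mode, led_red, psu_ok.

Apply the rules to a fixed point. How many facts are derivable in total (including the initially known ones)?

28

Round 1: rule 3 [network_up -> cond_6]; rule 4 [power_on & gpu_fault -> driver_loaded]; rule 5 [network_up & safe_mode -> bios_posted]; rule 10 [firmware_stale & ship_unit & psu_ok -> temp_high]; rule 12 [reseat_ram & beep_code_3 -> fan_spinning]. Adds cond_6, driver_loaded, bios_posted, temp_high, fan_spinning.
Round 2: rule 1 [temp_high & led_red -> overheat]; rule 6 [fan_spinning & driver_loaded -> cond_3]; rule 7 [fan_spinning & driver_loaded & bios_posted -> ticket_escalated]; rule 9 [bios_posted & power_on -> cond_2]. Adds overheat, cond_3, ticket_escalated, cond_2.
Round 3: rule 8 [overheat & led_green & ticket_escalated -> disk_detected]; rule 15 [overheat -> cond_5]. Adds disk_detected, cond_5.
Round 4: rule 13 [psu_ok & disk_detected -> cond_4]; rule 14 [disk_detected -> cable_seated]. Adds cond_4, cable_seated.
Round 5: rule 2 [cable_seated -> boot_ok]. Adds boot_ok.
Closure: {beep_code_3, bios_posted, boot_ok, cable_seated, cond_2, cond_3, cond_4, cond_5, cond_6, disk_detected, driver_loaded, fan_spinning, firmware_stale, gpu_fault, led_green, led_red, log_uploaded, network_up, no_display, overheat, power_on, psu_ok, reseat_ram, safe_mode, ship_unit, temp_high, ticket_escalated, update_required} — 28 facts.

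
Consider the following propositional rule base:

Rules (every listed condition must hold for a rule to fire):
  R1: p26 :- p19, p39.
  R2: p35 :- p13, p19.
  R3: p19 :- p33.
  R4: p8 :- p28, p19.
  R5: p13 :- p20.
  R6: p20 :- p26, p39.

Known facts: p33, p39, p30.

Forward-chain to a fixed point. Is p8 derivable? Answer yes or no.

Round 1: R3 [p19 :- p33.]. New: p19.
Round 2: R1 [p26 :- p19, p39.]. New: p26.
Round 3: R6 [p20 :- p26, p39.]. New: p20.
Round 4: R5 [p13 :- p20.]. New: p13.
Round 5: R2 [p35 :- p13, p19.]. New: p35.
Fixed point reached. p8 is concluded only by R4; R4 needs p28 (never derived).

no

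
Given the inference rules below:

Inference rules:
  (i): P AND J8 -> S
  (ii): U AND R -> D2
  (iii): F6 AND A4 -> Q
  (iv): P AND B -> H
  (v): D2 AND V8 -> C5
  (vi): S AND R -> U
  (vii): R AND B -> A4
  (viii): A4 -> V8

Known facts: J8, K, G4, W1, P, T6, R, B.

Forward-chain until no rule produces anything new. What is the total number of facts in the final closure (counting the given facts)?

15

Round 1 fires (i), (iv), (vii), giving S, H, A4.
Round 2 fires (vi), (viii), giving U, V8.
Round 3 fires (ii), giving D2.
Round 4 fires (v), giving C5.
Closure: {A4, B, C5, D2, G4, H, J8, K, P, R, S, T6, U, V8, W1} — 15 facts.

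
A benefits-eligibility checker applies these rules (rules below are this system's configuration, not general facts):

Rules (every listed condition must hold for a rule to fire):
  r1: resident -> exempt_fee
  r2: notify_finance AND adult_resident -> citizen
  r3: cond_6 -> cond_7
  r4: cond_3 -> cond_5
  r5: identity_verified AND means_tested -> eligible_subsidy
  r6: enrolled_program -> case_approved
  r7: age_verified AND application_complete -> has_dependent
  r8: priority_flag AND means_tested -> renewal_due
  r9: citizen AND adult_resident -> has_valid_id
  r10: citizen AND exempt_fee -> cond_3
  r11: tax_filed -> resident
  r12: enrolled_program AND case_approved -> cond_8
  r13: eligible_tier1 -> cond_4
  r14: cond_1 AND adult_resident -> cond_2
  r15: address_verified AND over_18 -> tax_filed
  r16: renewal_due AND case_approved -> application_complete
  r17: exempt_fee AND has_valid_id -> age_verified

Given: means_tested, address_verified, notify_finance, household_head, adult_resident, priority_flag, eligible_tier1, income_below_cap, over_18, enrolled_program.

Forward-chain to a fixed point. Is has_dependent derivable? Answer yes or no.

Round 1 — r2, r6, r8, r13, r15, derive citizen, case_approved, renewal_due, cond_4, tax_filed.
Round 2 — r9, r11, r12, r16, derive has_valid_id, resident, cond_8, application_complete.
Round 3 — r1, derive exempt_fee.
Round 4 — r10, r17, derive cond_3, age_verified.
Round 5 — r4, r7, derive cond_5, has_dependent.
has_dependent appears in round 5, so it is derivable.

yes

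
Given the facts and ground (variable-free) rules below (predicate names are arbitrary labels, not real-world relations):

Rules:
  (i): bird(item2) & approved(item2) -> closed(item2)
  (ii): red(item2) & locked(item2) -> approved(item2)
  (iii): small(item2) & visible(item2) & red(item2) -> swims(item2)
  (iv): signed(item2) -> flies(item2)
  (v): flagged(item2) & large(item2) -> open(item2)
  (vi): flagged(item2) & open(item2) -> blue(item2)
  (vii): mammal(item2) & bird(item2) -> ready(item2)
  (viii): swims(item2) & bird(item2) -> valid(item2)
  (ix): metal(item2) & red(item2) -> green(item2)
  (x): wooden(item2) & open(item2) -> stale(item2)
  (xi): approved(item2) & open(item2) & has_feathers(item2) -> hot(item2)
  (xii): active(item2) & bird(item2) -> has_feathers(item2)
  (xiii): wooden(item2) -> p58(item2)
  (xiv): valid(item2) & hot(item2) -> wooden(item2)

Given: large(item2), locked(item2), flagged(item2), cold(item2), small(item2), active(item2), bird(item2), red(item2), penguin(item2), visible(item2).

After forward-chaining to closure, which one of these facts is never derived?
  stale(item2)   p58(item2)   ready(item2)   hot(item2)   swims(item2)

[1] (ii) [red(item2) & locked(item2) -> approved(item2)]; (iii) [small(item2) & visible(item2) & red(item2) -> swims(item2)]; (v) [flagged(item2) & large(item2) -> open(item2)]; (xii) [active(item2) & bird(item2) -> has_feathers(item2)]. ⇒ new: approved(item2), swims(item2), open(item2), has_feathers(item2).
[2] (i) [bird(item2) & approved(item2) -> closed(item2)]; (vi) [flagged(item2) & open(item2) -> blue(item2)]; (viii) [swims(item2) & bird(item2) -> valid(item2)]; (xi) [approved(item2) & open(item2) & has_feathers(item2) -> hot(item2)]. ⇒ new: closed(item2), blue(item2), valid(item2), hot(item2).
[3] (xiv) [valid(item2) & hot(item2) -> wooden(item2)]. ⇒ new: wooden(item2).
[4] (x) [wooden(item2) & open(item2) -> stale(item2)]; (xiii) [wooden(item2) -> p58(item2)]. ⇒ new: stale(item2), p58(item2).
Derived: swims(item2) (round 1), hot(item2) (round 2), p58(item2) (round 4), stale(item2) (round 4). ready(item2) never appears in any round.

ready(item2)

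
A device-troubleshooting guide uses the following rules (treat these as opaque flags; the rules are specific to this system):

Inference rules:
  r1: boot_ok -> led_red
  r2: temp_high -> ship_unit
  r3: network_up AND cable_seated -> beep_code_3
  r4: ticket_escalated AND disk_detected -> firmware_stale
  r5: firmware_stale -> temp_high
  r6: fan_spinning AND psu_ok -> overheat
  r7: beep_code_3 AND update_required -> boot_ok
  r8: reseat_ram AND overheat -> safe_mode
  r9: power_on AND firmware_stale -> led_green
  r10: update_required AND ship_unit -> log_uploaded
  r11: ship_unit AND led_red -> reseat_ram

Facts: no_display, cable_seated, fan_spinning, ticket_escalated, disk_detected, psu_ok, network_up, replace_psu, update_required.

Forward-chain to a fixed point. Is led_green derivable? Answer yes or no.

[1] r3 [network_up AND cable_seated -> beep_code_3]; r4 [ticket_escalated AND disk_detected -> firmware_stale]; r6 [fan_spinning AND psu_ok -> overheat]. ⇒ new: beep_code_3, firmware_stale, overheat.
[2] r5 [firmware_stale -> temp_high]; r7 [beep_code_3 AND update_required -> boot_ok]. ⇒ new: temp_high, boot_ok.
[3] r1 [boot_ok -> led_red]; r2 [temp_high -> ship_unit]. ⇒ new: led_red, ship_unit.
[4] r10 [update_required AND ship_unit -> log_uploaded]; r11 [ship_unit AND led_red -> reseat_ram]. ⇒ new: log_uploaded, reseat_ram.
[5] r8 [reseat_ram AND overheat -> safe_mode]. ⇒ new: safe_mode.
Fixed point reached. led_green is concluded only by r9; r9 needs power_on (never derived).

no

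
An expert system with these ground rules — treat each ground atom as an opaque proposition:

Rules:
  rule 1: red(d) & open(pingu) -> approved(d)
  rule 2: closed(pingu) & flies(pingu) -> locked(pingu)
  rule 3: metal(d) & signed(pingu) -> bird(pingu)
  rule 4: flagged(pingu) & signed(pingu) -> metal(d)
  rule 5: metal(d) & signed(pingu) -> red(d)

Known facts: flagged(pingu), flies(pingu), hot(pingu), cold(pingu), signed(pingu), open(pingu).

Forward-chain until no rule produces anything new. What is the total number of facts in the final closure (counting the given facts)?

10

[1] rule 4 [flagged(pingu) & signed(pingu) -> metal(d)]. ⇒ new: metal(d).
[2] rule 3 [metal(d) & signed(pingu) -> bird(pingu)]; rule 5 [metal(d) & signed(pingu) -> red(d)]. ⇒ new: bird(pingu), red(d).
[3] rule 1 [red(d) & open(pingu) -> approved(d)]. ⇒ new: approved(d).
Closure: {approved(d), bird(pingu), cold(pingu), flagged(pingu), flies(pingu), hot(pingu), metal(d), open(pingu), red(d), signed(pingu)} — 10 facts.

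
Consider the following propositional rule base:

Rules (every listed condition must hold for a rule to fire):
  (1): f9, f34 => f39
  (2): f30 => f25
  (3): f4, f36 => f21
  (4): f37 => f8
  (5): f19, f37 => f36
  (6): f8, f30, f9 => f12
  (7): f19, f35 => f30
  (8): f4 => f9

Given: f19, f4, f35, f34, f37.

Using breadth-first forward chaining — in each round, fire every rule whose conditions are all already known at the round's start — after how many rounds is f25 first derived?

2

Round 1: (4) [f37 => f8]; (5) [f19, f37 => f36]; (7) [f19, f35 => f30]; (8) [f4 => f9]. Adds f8, f36, f30, f9.
Round 2: (1) [f9, f34 => f39]; (2) [f30 => f25]; (3) [f4, f36 => f21]; (6) [f8, f30, f9 => f12]. Adds f39, f25, f21, f12.
f25 first appears in round 2.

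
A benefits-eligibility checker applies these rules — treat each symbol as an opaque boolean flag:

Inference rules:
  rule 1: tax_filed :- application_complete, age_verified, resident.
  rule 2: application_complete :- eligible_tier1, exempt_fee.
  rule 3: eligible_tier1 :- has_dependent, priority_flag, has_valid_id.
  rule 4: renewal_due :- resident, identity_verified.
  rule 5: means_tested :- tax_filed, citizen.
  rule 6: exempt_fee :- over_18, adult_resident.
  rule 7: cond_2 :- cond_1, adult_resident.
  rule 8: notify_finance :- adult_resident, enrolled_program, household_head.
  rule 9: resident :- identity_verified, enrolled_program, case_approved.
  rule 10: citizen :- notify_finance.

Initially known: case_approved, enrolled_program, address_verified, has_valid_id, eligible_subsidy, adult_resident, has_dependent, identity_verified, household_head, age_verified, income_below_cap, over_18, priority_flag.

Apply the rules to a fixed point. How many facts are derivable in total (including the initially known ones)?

22

Round 1 fires rule 3, rule 6, rule 8, rule 9, giving eligible_tier1, exempt_fee, notify_finance, resident.
Round 2 fires rule 2, rule 4, rule 10, giving application_complete, renewal_due, citizen.
Round 3 fires rule 1, giving tax_filed.
Round 4 fires rule 5, giving means_tested.
Closure: {address_verified, adult_resident, age_verified, application_complete, case_approved, citizen, eligible_subsidy, eligible_tier1, enrolled_program, exempt_fee, has_dependent, has_valid_id, household_head, identity_verified, income_below_cap, means_tested, notify_finance, over_18, priority_flag, renewal_due, resident, tax_filed} — 22 facts.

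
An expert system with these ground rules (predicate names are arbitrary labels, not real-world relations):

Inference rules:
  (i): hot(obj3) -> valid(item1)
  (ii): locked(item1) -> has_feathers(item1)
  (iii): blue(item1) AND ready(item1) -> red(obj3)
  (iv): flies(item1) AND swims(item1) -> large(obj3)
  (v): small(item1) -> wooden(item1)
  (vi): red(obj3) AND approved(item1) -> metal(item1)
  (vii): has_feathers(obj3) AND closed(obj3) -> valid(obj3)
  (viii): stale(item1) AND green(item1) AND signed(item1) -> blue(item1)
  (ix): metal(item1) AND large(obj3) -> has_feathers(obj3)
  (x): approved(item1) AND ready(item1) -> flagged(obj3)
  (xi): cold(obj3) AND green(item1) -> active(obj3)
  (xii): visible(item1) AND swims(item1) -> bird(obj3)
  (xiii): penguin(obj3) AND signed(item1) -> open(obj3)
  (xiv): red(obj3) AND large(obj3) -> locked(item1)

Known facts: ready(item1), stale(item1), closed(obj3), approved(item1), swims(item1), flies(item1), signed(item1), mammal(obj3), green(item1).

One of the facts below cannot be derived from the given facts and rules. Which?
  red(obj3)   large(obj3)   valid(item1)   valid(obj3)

Round 1 fires (iv), (viii), (x), giving large(obj3), blue(item1), flagged(obj3).
Round 2 fires (iii), giving red(obj3).
Round 3 fires (vi), (xiv), giving metal(item1), locked(item1).
Round 4 fires (ii), (ix), giving has_feathers(item1), has_feathers(obj3).
Round 5 fires (vii), giving valid(obj3).
Derived: red(obj3) (round 2), large(obj3) (round 1), valid(obj3) (round 5). valid(item1) never appears in any round.

valid(item1)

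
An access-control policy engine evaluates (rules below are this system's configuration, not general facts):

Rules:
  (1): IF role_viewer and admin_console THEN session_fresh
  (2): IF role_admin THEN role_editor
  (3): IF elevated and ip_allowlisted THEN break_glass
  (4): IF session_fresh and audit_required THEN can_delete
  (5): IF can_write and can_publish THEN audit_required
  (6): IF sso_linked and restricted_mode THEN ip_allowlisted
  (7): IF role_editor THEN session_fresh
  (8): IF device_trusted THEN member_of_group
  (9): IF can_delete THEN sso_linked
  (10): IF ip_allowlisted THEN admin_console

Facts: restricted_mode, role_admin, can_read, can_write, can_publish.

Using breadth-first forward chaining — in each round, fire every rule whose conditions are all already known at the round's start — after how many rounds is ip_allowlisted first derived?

5

Round 1 — (2), (5), derive role_editor, audit_required.
Round 2 — (7), derive session_fresh.
Round 3 — (4), derive can_delete.
Round 4 — (9), derive sso_linked.
Round 5 — (6), derive ip_allowlisted.
ip_allowlisted first appears in round 5.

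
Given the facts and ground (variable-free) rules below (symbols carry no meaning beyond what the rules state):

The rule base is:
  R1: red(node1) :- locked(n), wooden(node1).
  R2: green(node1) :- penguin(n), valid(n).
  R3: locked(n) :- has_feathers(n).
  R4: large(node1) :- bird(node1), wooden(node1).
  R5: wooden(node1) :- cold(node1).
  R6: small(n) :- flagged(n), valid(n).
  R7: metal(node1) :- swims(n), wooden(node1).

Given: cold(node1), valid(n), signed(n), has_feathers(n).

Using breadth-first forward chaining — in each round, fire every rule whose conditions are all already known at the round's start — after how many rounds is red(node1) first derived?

2

Round 1 fires R3, R5, giving locked(n), wooden(node1).
Round 2 fires R1, giving red(node1).
red(node1) first appears in round 2.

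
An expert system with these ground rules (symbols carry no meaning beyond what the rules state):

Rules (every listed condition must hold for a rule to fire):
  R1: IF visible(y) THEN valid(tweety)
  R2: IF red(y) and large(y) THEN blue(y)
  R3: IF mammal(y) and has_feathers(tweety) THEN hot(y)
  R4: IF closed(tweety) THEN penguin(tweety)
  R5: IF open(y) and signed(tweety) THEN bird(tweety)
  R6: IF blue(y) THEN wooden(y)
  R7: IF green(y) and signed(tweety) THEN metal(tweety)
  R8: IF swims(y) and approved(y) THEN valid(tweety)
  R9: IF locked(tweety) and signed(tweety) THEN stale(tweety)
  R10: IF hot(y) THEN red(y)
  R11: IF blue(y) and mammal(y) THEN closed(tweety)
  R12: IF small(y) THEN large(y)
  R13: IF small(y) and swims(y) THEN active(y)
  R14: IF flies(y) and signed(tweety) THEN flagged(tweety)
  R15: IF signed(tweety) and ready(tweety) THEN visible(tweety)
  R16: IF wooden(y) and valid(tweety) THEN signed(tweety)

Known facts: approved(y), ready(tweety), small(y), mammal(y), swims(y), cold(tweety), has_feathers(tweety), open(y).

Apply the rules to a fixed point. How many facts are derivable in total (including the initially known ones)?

Round 1: R3 [IF mammal(y) and has_feathers(tweety) THEN hot(y)]; R8 [IF swims(y) and approved(y) THEN valid(tweety)]; R12 [IF small(y) THEN large(y)]; R13 [IF small(y) and swims(y) THEN active(y)]. New: hot(y), valid(tweety), large(y), active(y).
Round 2: R10 [IF hot(y) THEN red(y)]. New: red(y).
Round 3: R2 [IF red(y) and large(y) THEN blue(y)]. New: blue(y).
Round 4: R6 [IF blue(y) THEN wooden(y)]; R11 [IF blue(y) and mammal(y) THEN closed(tweety)]. New: wooden(y), closed(tweety).
Round 5: R4 [IF closed(tweety) THEN penguin(tweety)]; R16 [IF wooden(y) and valid(tweety) THEN signed(tweety)]. New: penguin(tweety), signed(tweety).
Round 6: R5 [IF open(y) and signed(tweety) THEN bird(tweety)]; R15 [IF signed(tweety) and ready(tweety) THEN visible(tweety)]. New: bird(tweety), visible(tweety).
Closure: {active(y), approved(y), bird(tweety), blue(y), closed(tweety), cold(tweety), has_feathers(tweety), hot(y), large(y), mammal(y), open(y), penguin(tweety), ready(tweety), red(y), signed(tweety), small(y), swims(y), valid(tweety), visible(tweety), wooden(y)} — 20 facts.

20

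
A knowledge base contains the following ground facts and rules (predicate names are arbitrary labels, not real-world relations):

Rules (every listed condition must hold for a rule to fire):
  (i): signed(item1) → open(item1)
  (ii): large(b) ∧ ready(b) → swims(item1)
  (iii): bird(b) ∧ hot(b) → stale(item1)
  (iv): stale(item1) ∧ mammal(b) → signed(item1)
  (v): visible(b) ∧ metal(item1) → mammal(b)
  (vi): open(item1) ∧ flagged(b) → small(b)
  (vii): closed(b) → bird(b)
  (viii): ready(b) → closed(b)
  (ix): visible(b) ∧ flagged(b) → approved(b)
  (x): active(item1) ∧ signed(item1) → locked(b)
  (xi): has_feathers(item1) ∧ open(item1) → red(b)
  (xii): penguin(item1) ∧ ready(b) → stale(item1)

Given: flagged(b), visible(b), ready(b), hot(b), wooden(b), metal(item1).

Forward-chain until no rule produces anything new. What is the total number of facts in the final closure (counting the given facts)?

14

Round 1 fires (v), (viii), (ix), giving mammal(b), closed(b), approved(b).
Round 2 fires (vii), giving bird(b).
Round 3 fires (iii), giving stale(item1).
Round 4 fires (iv), giving signed(item1).
Round 5 fires (i), giving open(item1).
Round 6 fires (vi), giving small(b).
Closure: {approved(b), bird(b), closed(b), flagged(b), hot(b), mammal(b), metal(item1), open(item1), ready(b), signed(item1), small(b), stale(item1), visible(b), wooden(b)} — 14 facts.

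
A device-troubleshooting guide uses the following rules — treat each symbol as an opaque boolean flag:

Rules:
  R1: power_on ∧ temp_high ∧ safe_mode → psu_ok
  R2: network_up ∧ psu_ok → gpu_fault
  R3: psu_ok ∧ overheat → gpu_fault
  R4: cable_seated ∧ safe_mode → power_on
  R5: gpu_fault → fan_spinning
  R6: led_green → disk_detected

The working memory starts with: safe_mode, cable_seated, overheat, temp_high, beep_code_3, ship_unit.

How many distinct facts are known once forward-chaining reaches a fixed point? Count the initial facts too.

Round 1 — R4, derive power_on.
Round 2 — R1, derive psu_ok.
Round 3 — R3, derive gpu_fault.
Round 4 — R5, derive fan_spinning.
Closure: {beep_code_3, cable_seated, fan_spinning, gpu_fault, overheat, power_on, psu_ok, safe_mode, ship_unit, temp_high} — 10 facts.

10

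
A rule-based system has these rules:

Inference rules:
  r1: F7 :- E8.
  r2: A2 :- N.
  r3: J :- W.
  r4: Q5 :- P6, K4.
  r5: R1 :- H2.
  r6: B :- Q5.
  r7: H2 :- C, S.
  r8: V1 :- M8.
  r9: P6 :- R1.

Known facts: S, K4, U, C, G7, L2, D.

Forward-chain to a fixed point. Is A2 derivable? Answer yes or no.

no

Round 1: r7 [H2 :- C, S.]. Adds H2.
Round 2: r5 [R1 :- H2.]. Adds R1.
Round 3: r9 [P6 :- R1.]. Adds P6.
Round 4: r4 [Q5 :- P6, K4.]. Adds Q5.
Round 5: r6 [B :- Q5.]. Adds B.
Fixed point reached. A2 is concluded only by r2; r2 needs N (never derived).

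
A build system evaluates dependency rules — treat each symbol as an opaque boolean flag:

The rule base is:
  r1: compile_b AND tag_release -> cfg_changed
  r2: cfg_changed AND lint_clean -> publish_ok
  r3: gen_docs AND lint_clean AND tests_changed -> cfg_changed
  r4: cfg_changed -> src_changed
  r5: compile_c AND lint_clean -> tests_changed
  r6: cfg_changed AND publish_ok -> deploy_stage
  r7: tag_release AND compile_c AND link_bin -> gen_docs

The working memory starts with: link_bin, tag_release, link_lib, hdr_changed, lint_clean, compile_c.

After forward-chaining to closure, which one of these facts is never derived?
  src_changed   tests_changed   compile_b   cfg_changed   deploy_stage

compile_b

Round 1: r5 [compile_c AND lint_clean -> tests_changed]; r7 [tag_release AND compile_c AND link_bin -> gen_docs]. Adds tests_changed, gen_docs.
Round 2: r3 [gen_docs AND lint_clean AND tests_changed -> cfg_changed]. Adds cfg_changed.
Round 3: r2 [cfg_changed AND lint_clean -> publish_ok]; r4 [cfg_changed -> src_changed]. Adds publish_ok, src_changed.
Round 4: r6 [cfg_changed AND publish_ok -> deploy_stage]. Adds deploy_stage.
Derived: tests_changed (round 1), src_changed (round 3), cfg_changed (round 2), deploy_stage (round 4). compile_b never appears in any round.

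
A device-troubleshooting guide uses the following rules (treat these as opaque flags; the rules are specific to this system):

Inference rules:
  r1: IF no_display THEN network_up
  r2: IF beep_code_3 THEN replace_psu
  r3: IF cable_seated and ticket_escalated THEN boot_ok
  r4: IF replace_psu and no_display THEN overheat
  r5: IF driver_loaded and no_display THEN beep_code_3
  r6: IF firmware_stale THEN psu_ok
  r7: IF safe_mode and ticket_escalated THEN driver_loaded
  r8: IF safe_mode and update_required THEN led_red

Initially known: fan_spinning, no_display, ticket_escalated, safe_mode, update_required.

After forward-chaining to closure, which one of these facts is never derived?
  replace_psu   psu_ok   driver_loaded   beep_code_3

[1] r1 [IF no_display THEN network_up]; r7 [IF safe_mode and ticket_escalated THEN driver_loaded]; r8 [IF safe_mode and update_required THEN led_red]. ⇒ new: network_up, driver_loaded, led_red.
[2] r5 [IF driver_loaded and no_display THEN beep_code_3]. ⇒ new: beep_code_3.
[3] r2 [IF beep_code_3 THEN replace_psu]. ⇒ new: replace_psu.
[4] r4 [IF replace_psu and no_display THEN overheat]. ⇒ new: overheat.
Derived: driver_loaded (round 1), replace_psu (round 3), beep_code_3 (round 2). psu_ok never appears in any round.

psu_ok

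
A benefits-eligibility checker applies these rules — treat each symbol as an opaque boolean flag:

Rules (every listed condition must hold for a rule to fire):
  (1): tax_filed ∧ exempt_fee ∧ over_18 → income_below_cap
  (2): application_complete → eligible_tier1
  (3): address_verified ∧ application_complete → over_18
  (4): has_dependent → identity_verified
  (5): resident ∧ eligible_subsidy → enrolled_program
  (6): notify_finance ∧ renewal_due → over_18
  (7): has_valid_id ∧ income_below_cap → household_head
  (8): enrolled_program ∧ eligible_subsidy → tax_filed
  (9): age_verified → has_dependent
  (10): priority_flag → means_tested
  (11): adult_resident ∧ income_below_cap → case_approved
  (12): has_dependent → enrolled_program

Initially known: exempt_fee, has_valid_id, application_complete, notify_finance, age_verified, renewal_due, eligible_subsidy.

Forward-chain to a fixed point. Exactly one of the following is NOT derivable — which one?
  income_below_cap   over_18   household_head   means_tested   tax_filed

means_tested

Round 1: (2) [application_complete → eligible_tier1]; (6) [notify_finance ∧ renewal_due → over_18]; (9) [age_verified → has_dependent]. New: eligible_tier1, over_18, has_dependent.
Round 2: (4) [has_dependent → identity_verified]; (12) [has_dependent → enrolled_program]. New: identity_verified, enrolled_program.
Round 3: (8) [enrolled_program ∧ eligible_subsidy → tax_filed]. New: tax_filed.
Round 4: (1) [tax_filed ∧ exempt_fee ∧ over_18 → income_below_cap]. New: income_below_cap.
Round 5: (7) [has_valid_id ∧ income_below_cap → household_head]. New: household_head.
Derived: income_below_cap (round 4), over_18 (round 1), tax_filed (round 3), household_head (round 5). means_tested never appears in any round.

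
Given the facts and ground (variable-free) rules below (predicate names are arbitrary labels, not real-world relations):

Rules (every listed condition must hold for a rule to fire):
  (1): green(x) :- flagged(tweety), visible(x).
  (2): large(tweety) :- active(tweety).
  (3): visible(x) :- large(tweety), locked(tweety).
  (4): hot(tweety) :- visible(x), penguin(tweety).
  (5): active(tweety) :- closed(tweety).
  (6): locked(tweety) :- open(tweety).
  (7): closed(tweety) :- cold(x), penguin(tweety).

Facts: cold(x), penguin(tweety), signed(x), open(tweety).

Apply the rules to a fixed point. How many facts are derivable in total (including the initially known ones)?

[1] (6) [locked(tweety) :- open(tweety).]; (7) [closed(tweety) :- cold(x), penguin(tweety).]. ⇒ new: locked(tweety), closed(tweety).
[2] (5) [active(tweety) :- closed(tweety).]. ⇒ new: active(tweety).
[3] (2) [large(tweety) :- active(tweety).]. ⇒ new: large(tweety).
[4] (3) [visible(x) :- large(tweety), locked(tweety).]. ⇒ new: visible(x).
[5] (4) [hot(tweety) :- visible(x), penguin(tweety).]. ⇒ new: hot(tweety).
Closure: {active(tweety), closed(tweety), cold(x), hot(tweety), large(tweety), locked(tweety), open(tweety), penguin(tweety), signed(x), visible(x)} — 10 facts.

10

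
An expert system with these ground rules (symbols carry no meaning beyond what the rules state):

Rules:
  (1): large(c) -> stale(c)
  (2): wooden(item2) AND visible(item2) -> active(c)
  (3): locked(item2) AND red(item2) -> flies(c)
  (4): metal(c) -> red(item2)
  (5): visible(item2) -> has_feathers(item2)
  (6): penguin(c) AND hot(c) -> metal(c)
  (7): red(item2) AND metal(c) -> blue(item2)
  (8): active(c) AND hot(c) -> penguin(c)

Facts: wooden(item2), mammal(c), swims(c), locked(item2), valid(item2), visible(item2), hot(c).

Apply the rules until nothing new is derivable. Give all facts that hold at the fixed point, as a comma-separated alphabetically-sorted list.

active(c), blue(item2), flies(c), has_feathers(item2), hot(c), locked(item2), mammal(c), metal(c), penguin(c), red(item2), swims(c), valid(item2), visible(item2), wooden(item2)

Round 1 fires (2), (5), giving active(c), has_feathers(item2).
Round 2 fires (8), giving penguin(c).
Round 3 fires (6), giving metal(c).
Round 4 fires (4), giving red(item2).
Round 5 fires (3), (7), giving flies(c), blue(item2).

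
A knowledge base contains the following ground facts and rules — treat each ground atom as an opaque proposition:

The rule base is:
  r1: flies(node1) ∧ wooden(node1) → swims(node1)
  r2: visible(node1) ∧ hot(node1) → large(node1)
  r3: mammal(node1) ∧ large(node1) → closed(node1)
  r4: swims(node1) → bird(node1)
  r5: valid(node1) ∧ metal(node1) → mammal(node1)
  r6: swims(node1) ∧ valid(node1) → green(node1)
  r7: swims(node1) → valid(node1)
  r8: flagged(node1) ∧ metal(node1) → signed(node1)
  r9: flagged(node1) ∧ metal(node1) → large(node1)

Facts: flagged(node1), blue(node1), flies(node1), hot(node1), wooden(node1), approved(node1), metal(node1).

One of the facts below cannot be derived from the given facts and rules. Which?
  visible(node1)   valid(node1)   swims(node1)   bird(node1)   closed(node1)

visible(node1)

Round 1 — r1, r8, r9, derive swims(node1), signed(node1), large(node1).
Round 2 — r4, r7, derive bird(node1), valid(node1).
Round 3 — r5, r6, derive mammal(node1), green(node1).
Round 4 — r3, derive closed(node1).
Derived: closed(node1) (round 4), bird(node1) (round 2), valid(node1) (round 2), swims(node1) (round 1). visible(node1) never appears in any round.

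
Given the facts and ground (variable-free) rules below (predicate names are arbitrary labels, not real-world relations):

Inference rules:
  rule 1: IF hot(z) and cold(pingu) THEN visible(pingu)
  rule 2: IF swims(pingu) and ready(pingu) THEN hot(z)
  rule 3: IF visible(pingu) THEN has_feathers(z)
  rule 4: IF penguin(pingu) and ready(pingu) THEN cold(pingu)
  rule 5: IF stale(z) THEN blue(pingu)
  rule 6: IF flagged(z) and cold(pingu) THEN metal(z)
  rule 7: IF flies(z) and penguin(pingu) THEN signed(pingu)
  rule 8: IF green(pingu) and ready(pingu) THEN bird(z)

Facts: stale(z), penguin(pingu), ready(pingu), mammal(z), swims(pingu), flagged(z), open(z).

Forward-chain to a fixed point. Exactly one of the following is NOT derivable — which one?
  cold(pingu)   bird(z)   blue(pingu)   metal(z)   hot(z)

Round 1 — rule 2, rule 4, rule 5, derive hot(z), cold(pingu), blue(pingu).
Round 2 — rule 1, rule 6, derive visible(pingu), metal(z).
Round 3 — rule 3, derive has_feathers(z).
Derived: metal(z) (round 2), cold(pingu) (round 1), blue(pingu) (round 1), hot(z) (round 1). bird(z) never appears in any round.

bird(z)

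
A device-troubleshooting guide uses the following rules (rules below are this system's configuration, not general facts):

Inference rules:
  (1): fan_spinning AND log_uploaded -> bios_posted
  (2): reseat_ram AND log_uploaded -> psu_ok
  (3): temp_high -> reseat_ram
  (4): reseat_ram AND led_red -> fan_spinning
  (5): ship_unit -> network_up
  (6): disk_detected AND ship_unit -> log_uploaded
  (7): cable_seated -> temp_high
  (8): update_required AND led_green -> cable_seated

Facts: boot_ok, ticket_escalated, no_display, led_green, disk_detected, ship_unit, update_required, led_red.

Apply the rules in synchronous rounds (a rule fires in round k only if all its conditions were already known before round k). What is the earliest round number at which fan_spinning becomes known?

4

Round 1: (5) [ship_unit -> network_up]; (6) [disk_detected AND ship_unit -> log_uploaded]; (8) [update_required AND led_green -> cable_seated]. New: network_up, log_uploaded, cable_seated.
Round 2: (7) [cable_seated -> temp_high]. New: temp_high.
Round 3: (3) [temp_high -> reseat_ram]. New: reseat_ram.
Round 4: (2) [reseat_ram AND log_uploaded -> psu_ok]; (4) [reseat_ram AND led_red -> fan_spinning]. New: psu_ok, fan_spinning.
fan_spinning first appears in round 4.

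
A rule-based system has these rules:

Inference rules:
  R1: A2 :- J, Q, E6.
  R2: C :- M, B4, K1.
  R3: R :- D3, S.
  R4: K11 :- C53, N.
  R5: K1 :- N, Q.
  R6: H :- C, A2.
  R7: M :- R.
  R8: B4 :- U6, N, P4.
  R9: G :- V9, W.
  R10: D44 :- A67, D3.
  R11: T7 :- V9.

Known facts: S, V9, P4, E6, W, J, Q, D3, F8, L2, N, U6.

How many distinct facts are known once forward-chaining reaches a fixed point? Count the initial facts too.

21

Round 1 fires R1, R3, R5, R8, R9, R11, giving A2, R, K1, B4, G, T7.
Round 2 fires R7, giving M.
Round 3 fires R2, giving C.
Round 4 fires R6, giving H.
Closure: {A2, B4, C, D3, E6, F8, G, H, J, K1, L2, M, N, P4, Q, R, S, T7, U6, V9, W} — 21 facts.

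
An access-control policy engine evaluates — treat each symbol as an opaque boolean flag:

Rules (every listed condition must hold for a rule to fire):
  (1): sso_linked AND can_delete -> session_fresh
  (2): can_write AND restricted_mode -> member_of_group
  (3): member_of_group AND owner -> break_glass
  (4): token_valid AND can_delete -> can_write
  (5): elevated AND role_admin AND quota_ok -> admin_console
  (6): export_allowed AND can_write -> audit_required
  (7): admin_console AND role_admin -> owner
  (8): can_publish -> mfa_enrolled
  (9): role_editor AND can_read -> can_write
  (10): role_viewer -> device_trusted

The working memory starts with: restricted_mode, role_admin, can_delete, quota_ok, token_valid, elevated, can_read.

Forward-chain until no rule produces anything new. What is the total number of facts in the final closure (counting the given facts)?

12

[1] (4) [token_valid AND can_delete -> can_write]; (5) [elevated AND role_admin AND quota_ok -> admin_console]. ⇒ new: can_write, admin_console.
[2] (2) [can_write AND restricted_mode -> member_of_group]; (7) [admin_console AND role_admin -> owner]. ⇒ new: member_of_group, owner.
[3] (3) [member_of_group AND owner -> break_glass]. ⇒ new: break_glass.
Closure: {admin_console, break_glass, can_delete, can_read, can_write, elevated, member_of_group, owner, quota_ok, restricted_mode, role_admin, token_valid} — 12 facts.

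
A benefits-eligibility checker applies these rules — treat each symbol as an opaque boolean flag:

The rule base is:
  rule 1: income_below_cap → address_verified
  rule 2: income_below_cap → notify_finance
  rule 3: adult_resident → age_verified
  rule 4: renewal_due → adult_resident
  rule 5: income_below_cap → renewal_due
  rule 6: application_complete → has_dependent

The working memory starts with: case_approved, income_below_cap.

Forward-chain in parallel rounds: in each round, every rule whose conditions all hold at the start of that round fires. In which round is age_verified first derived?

Round 1 fires rule 1, rule 2, rule 5, giving address_verified, notify_finance, renewal_due.
Round 2 fires rule 4, giving adult_resident.
Round 3 fires rule 3, giving age_verified.
age_verified first appears in round 3.

3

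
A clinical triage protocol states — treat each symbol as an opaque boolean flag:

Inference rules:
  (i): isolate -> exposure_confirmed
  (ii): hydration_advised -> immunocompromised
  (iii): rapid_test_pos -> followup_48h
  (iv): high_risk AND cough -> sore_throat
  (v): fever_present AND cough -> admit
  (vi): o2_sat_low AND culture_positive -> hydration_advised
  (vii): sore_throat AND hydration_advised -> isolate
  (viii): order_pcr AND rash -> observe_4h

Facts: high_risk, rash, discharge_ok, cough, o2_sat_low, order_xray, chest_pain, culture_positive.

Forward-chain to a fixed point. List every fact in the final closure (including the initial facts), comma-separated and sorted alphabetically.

Round 1 fires (iv), (vi), giving sore_throat, hydration_advised.
Round 2 fires (ii), (vii), giving immunocompromised, isolate.
Round 3 fires (i), giving exposure_confirmed.

chest_pain, cough, culture_positive, discharge_ok, exposure_confirmed, high_risk, hydration_advised, immunocompromised, isolate, o2_sat_low, order_xray, rash, sore_throat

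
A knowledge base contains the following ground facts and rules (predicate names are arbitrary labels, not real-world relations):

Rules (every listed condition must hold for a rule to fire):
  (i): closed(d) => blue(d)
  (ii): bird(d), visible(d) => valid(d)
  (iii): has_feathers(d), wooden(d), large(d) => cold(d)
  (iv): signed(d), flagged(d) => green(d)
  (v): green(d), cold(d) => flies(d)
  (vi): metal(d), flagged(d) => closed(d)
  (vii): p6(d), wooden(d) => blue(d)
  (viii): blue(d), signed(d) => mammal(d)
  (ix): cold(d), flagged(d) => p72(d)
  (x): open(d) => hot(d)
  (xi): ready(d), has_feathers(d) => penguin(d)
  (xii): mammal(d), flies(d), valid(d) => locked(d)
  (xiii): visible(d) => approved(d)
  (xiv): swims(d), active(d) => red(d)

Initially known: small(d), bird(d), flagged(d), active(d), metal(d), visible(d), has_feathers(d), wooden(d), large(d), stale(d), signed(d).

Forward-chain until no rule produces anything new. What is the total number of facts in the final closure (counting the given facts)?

Round 1 fires (ii), (iii), (iv), (vi), (xiii), giving valid(d), cold(d), green(d), closed(d), approved(d).
Round 2 fires (i), (v), (ix), giving blue(d), flies(d), p72(d).
Round 3 fires (viii), giving mammal(d).
Round 4 fires (xii), giving locked(d).
Closure: {active(d), approved(d), bird(d), blue(d), closed(d), cold(d), flagged(d), flies(d), green(d), has_feathers(d), large(d), locked(d), mammal(d), metal(d), p72(d), signed(d), small(d), stale(d), valid(d), visible(d), wooden(d)} — 21 facts.

21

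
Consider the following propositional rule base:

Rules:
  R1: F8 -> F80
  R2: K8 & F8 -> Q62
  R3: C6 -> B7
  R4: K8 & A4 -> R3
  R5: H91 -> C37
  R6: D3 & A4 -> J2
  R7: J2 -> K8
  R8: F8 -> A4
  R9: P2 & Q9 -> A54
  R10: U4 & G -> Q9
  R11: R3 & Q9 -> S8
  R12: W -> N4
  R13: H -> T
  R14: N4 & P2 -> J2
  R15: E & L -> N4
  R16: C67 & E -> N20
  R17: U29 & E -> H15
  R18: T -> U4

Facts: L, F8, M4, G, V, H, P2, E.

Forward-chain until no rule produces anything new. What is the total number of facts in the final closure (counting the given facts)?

20

Round 1 — R1, R8, R13, R15, derive F80, A4, T, N4.
Round 2 — R14, R18, derive J2, U4.
Round 3 — R7, R10, derive K8, Q9.
Round 4 — R2, R4, R9, derive Q62, R3, A54.
Round 5 — R11, derive S8.
Closure: {A4, A54, E, F8, F80, G, H, J2, K8, L, M4, N4, P2, Q62, Q9, R3, S8, T, U4, V} — 20 facts.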